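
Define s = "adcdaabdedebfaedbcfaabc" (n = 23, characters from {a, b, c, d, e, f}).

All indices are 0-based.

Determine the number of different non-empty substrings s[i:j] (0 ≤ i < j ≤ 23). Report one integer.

rank | idx | suffix
   0 |  19 | aabc
   1 |   4 | aabdedebfaedbcfaabc
   2 |  20 | abc
   3 |   5 | abdedebfaedbcfaabc
   4 |   0 | adcdaabdedebfaedbcfaabc
   5 |  13 | aedbcfaabc
   6 |  21 | bc
   7 |  16 | bcfaabc
   8 |   6 | bdedebfaedbcfaabc
   9 |  11 | bfaedbcfaabc
  10 |  22 | c
  11 |   2 | cdaabdedebfaedbcfaabc
  12 |  17 | cfaabc
  13 |   3 | daabdedebfaedbcfaabc
  14 |  15 | dbcfaabc
  15 |   1 | dcdaabdedebfaedbcfaabc
  16 |   9 | debfaedbcfaabc
  17 |   7 | dedebfaedbcfaabc
  18 |  10 | ebfaedbcfaabc
  19 |  14 | edbcfaabc
  20 |   8 | edebfaedbcfaabc
  21 |  18 | faabc
  22 |  12 | faedbcfaabc

SA = [19, 4, 20, 5, 0, 13, 21, 16, 6, 11, 22, 2, 17, 3, 15, 1, 9, 7, 10, 14, 8, 18, 12]
rank  pair      lcp
   1  s[19:],s[4:]  3  'aab'
   2  s[4:],s[20:]  1  'a'
   3  s[20:],s[5:]  2  'ab'
   4  s[5:],s[0:]  1  'a'
   5  s[0:],s[13:]  1  'a'
   6  s[13:],s[21:]  0  ''
   7  s[21:],s[16:]  2  'bc'
   8  s[16:],s[6:]  1  'b'
   9  s[6:],s[11:]  1  'b'
  10  s[11:],s[22:]  0  ''
  11  s[22:],s[2:]  1  'c'
  12  s[2:],s[17:]  1  'c'
  13  s[17:],s[3:]  0  ''
  14  s[3:],s[15:]  1  'd'
  15  s[15:],s[1:]  1  'd'
  16  s[1:],s[9:]  1  'd'
  17  s[9:],s[7:]  2  'de'
  18  s[7:],s[10:]  0  ''
  19  s[10:],s[14:]  1  'e'
  20  s[14:],s[8:]  2  'ed'
  21  s[8:],s[18:]  0  ''
  22  s[18:],s[12:]  2  'fa'

n(n+1)/2 = 23·24/2 = 276
Σ LCP = 0 + 3 + 1 + 2 + 1 + 1 + 0 + 2 + 1 + 1 + 0 + 1 + 1 + 0 + 1 + 1 + 1 + 2 + 0 + 1 + 2 + 0 + 2 = 24
distinct = 276 − 24 = 252

252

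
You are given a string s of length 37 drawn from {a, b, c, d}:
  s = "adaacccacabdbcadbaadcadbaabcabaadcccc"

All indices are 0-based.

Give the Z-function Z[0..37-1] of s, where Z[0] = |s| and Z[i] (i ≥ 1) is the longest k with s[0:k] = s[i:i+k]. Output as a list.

Z[0]=37
i=1: i≥r, start 0; Z[1]=0
i=2: i≥r, start 0; Z[2]=1 extend→box=[2,3)
i=3: i≥r, start 0; Z[3]=1 extend→box=[3,4)
i=4: i≥r, start 0; Z[4]=0
i=5: i≥r, start 0; Z[5]=0
i=6: i≥r, start 0; Z[6]=0
i=7: i≥r, start 0; Z[7]=1 extend→box=[7,8)
i=8: i≥r, start 0; Z[8]=0
i=9: i≥r, start 0; Z[9]=1 extend→box=[9,10)
i=10: i≥r, start 0; Z[10]=0
i=11: i≥r, start 0; Z[11]=0
i=12: i≥r, start 0; Z[12]=0
i=13: i≥r, start 0; Z[13]=0
i=14: i≥r, start 0; Z[14]=2 extend→box=[14,16)
i=15: min(r-i=1, Z[1]=0)=0; Z[15]=0
i=16: i≥r, start 0; Z[16]=0
i=17: i≥r, start 0; Z[17]=1 extend→box=[17,18)
i=18: i≥r, start 0; Z[18]=2 extend→box=[18,20)
i=19: min(r-i=1, Z[1]=0)=0; Z[19]=0
i=20: i≥r, start 0; Z[20]=0
i=21: i≥r, start 0; Z[21]=2 extend→box=[21,23)
i=22: min(r-i=1, Z[1]=0)=0; Z[22]=0
i=23: i≥r, start 0; Z[23]=0
i=24: i≥r, start 0; Z[24]=1 extend→box=[24,25)
i=25: i≥r, start 0; Z[25]=1 extend→box=[25,26)
i=26: i≥r, start 0; Z[26]=0
i=27: i≥r, start 0; Z[27]=0
i=28: i≥r, start 0; Z[28]=1 extend→box=[28,29)
i=29: i≥r, start 0; Z[29]=0
i=30: i≥r, start 0; Z[30]=1 extend→box=[30,31)
i=31: i≥r, start 0; Z[31]=2 extend→box=[31,33)
i=32: min(r-i=1, Z[1]=0)=0; Z[32]=0
i=33: i≥r, start 0; Z[33]=0
i=34: i≥r, start 0; Z[34]=0
i=35: i≥r, start 0; Z[35]=0
i=36: i≥r, start 0; Z[36]=0

[37, 0, 1, 1, 0, 0, 0, 1, 0, 1, 0, 0, 0, 0, 2, 0, 0, 1, 2, 0, 0, 2, 0, 0, 1, 1, 0, 0, 1, 0, 1, 2, 0, 0, 0, 0, 0]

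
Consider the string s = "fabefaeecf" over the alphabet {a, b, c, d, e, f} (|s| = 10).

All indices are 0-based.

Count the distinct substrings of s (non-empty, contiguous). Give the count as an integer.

49

rank→(start, suffix):
  0 → (1, 'abefaeecf')
  1 → (5, 'aeecf')
  2 → (2, 'befaeecf')
  3 → (8, 'cf')
  4 → (7, 'ecf')
  5 → (6, 'eecf')
  6 → (3, 'efaeecf')
  7 → (9, 'f')
  8 → (0, 'fabefaeecf')
  9 → (4, 'faeecf')

SA = [1, 5, 2, 8, 7, 6, 3, 9, 0, 4]
[i] adj suffixes → lcp
  [1] 1/5 → 1 ('a')
  [2] 5/2 → 0 ('')
  [3] 2/8 → 0 ('')
  [4] 8/7 → 0 ('')
  [5] 7/6 → 1 ('e')
  [6] 6/3 → 1 ('e')
  [7] 3/9 → 0 ('')
  [8] 9/0 → 1 ('f')
  [9] 0/4 → 2 ('fa')

n(n+1)/2 = 10·11/2 = 55
Σ LCP = 0 + 1 + 0 + 0 + 0 + 1 + 1 + 0 + 1 + 2 = 6
distinct = 55 − 6 = 49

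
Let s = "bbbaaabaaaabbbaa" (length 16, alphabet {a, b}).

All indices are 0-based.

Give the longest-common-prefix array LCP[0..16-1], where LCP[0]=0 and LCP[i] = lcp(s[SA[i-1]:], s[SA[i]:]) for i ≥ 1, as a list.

[0, 1, 2, 3, 4, 2, 3, 1, 2, 0, 3, 4, 1, 4, 2, 5]

rank→(start, suffix):
  0 → (15, 'a')
  1 → (14, 'aa')
  2 → (7, 'aaaabbbaa')
  3 → (3, 'aaabaaaabbbaa')
  4 → (8, 'aaabbbaa')
  5 → (4, 'aabaaaabbbaa')
  6 → (9, 'aabbbaa')
  7 → (5, 'abaaaabbbaa')
  8 → (10, 'abbbaa')
  9 → (13, 'baa')
  10 → (6, 'baaaabbbaa')
  11 → (2, 'baaabaaaabbbaa')
  12 → (12, 'bbaa')
  13 → (1, 'bbaaabaaaabbbaa')
  14 → (11, 'bbbaa')
  15 → (0, 'bbbaaabaaaabbbaa')

SA = [15, 14, 7, 3, 8, 4, 9, 5, 10, 13, 6, 2, 12, 1, 11, 0]
i: (SA[i-1],SA[i]) lcp shared
  1: (15,14) 1 'a'
  2: (14,7) 2 'aa'
  3: (7,3) 3 'aaa'
  4: (3,8) 4 'aaab'
  5: (8,4) 2 'aa'
  6: (4,9) 3 'aab'
  7: (9,5) 1 'a'
  8: (5,10) 2 'ab'
  9: (10,13) 0 ''
  10: (13,6) 3 'baa'
  11: (6,2) 4 'baaa'
  12: (2,12) 1 'b'
  13: (12,1) 4 'bbaa'
  14: (1,11) 2 'bb'
  15: (11,0) 5 'bbbaa'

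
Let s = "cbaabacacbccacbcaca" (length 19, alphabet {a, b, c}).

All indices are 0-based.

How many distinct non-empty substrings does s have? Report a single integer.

156

rank→(start, suffix):
  0 → (18, 'a')
  1 → (2, 'aabacacbccacbcaca')
  2 → (3, 'abacacbccacbcaca')
  3 → (16, 'aca')
  4 → (5, 'acacbccacbcaca')
  5 → (12, 'acbcaca')
  6 → (7, 'acbccacbcaca')
  7 → (1, 'baabacacbccacbcaca')
  8 → (4, 'bacacbccacbcaca')
  9 → (14, 'bcaca')
  10 → (9, 'bccacbcaca')
  11 → (17, 'ca')
  12 → (15, 'caca')
  13 → (11, 'cacbcaca')
  14 → (6, 'cacbccacbcaca')
  15 → (0, 'cbaabacacbccacbcaca')
  16 → (13, 'cbcaca')
  17 → (8, 'cbccacbcaca')
  18 → (10, 'ccacbcaca')

SA = [18, 2, 3, 16, 5, 12, 7, 1, 4, 14, 9, 17, 15, 11, 6, 0, 13, 8, 10]
i: (SA[i-1],SA[i]) lcp shared
  1: (18,2) 1 'a'
  2: (2,3) 1 'a'
  3: (3,16) 1 'a'
  4: (16,5) 3 'aca'
  5: (5,12) 2 'ac'
  6: (12,7) 4 'acbc'
  7: (7,1) 0 ''
  8: (1,4) 2 'ba'
  9: (4,14) 1 'b'
  10: (14,9) 2 'bc'
  11: (9,17) 0 ''
  12: (17,15) 2 'ca'
  13: (15,11) 3 'cac'
  14: (11,6) 5 'cacbc'
  15: (6,0) 1 'c'
  16: (0,13) 2 'cb'
  17: (13,8) 3 'cbc'
  18: (8,10) 1 'c'

n(n+1)/2 = 19·20/2 = 190
Σ LCP = 0 + 1 + 1 + 1 + 3 + 2 + 4 + 0 + 2 + 1 + 2 + 0 + 2 + 3 + 5 + 1 + 2 + 3 + 1 = 34
distinct = 190 − 34 = 156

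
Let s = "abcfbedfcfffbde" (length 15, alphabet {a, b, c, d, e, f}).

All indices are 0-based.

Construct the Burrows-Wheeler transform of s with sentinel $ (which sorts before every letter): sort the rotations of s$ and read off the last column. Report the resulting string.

e$affbfbedbfcdfc

rank  rotation          last
    0  $abcfbedfcfffbde  e
    1  abcfbedfcfffbde$  $
    2  bcfbedfcfffbde$a  a
    3  bde$abcfbedfcfff  f
    4  bedfcfffbde$abcf  f
    5  cfbedfcfffbde$ab  b
    6  cfffbde$abcfbedf  f
    7  de$abcfbedfcfffb  b
    8  dfcfffbde$abcfbe  e
    9  e$abcfbedfcfffbd  d
   10  edfcfffbde$abcfb  b
   11  fbde$abcfbedfcff  f
   12  fbedfcfffbde$abc  c
   13  fcfffbde$abcfbed  d
   14  ffbde$abcfbedfcf  f
   15  fffbde$abcfbedfc  c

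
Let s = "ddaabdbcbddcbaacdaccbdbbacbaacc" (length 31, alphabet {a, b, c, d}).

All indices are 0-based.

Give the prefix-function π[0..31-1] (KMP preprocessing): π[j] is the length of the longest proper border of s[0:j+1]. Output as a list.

π[0] = 0
j=1 s[j]='d': π[1]=1 (border 'd')
j=2 s[j]='a': k: 1→0; π[2]=0 (border '')
j=3 s[j]='a': π[3]=0 (border '')
j=4 s[j]='b': π[4]=0 (border '')
j=5 s[j]='d': π[5]=1 (border 'd')
j=6 s[j]='b': k: 1→0; π[6]=0 (border '')
j=7 s[j]='c': π[7]=0 (border '')
j=8 s[j]='b': π[8]=0 (border '')
j=9 s[j]='d': π[9]=1 (border 'd')
j=10 s[j]='d': π[10]=2 (border 'dd')
j=11 s[j]='c': k: 2→1→0; π[11]=0 (border '')
j=12 s[j]='b': π[12]=0 (border '')
j=13 s[j]='a': π[13]=0 (border '')
j=14 s[j]='a': π[14]=0 (border '')
j=15 s[j]='c': π[15]=0 (border '')
j=16 s[j]='d': π[16]=1 (border 'd')
j=17 s[j]='a': k: 1→0; π[17]=0 (border '')
j=18 s[j]='c': π[18]=0 (border '')
j=19 s[j]='c': π[19]=0 (border '')
j=20 s[j]='b': π[20]=0 (border '')
j=21 s[j]='d': π[21]=1 (border 'd')
j=22 s[j]='b': k: 1→0; π[22]=0 (border '')
j=23 s[j]='b': π[23]=0 (border '')
j=24 s[j]='a': π[24]=0 (border '')
j=25 s[j]='c': π[25]=0 (border '')
j=26 s[j]='b': π[26]=0 (border '')
j=27 s[j]='a': π[27]=0 (border '')
j=28 s[j]='a': π[28]=0 (border '')
j=29 s[j]='c': π[29]=0 (border '')
j=30 s[j]='c': π[30]=0 (border '')

[0, 1, 0, 0, 0, 1, 0, 0, 0, 1, 2, 0, 0, 0, 0, 0, 1, 0, 0, 0, 0, 1, 0, 0, 0, 0, 0, 0, 0, 0, 0]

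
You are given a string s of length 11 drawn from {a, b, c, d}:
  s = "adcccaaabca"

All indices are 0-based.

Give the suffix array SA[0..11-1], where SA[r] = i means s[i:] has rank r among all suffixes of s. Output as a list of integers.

[10, 5, 6, 7, 0, 8, 9, 4, 3, 2, 1]

sorted suffixes:
  #0 SA[0]=10  'a'
  #1 SA[1]=5  'aaabca'
  #2 SA[2]=6  'aabca'
  #3 SA[3]=7  'abca'
  #4 SA[4]=0  'adcccaaabca'
  #5 SA[5]=8  'bca'
  #6 SA[6]=9  'ca'
  #7 SA[7]=4  'caaabca'
  #8 SA[8]=3  'ccaaabca'
  #9 SA[9]=2  'cccaaabca'
  #10 SA[10]=1  'dcccaaabca'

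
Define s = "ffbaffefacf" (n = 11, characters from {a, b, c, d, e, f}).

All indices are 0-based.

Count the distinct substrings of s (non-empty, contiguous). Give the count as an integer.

sorted suffixes:
  #0 SA[0]=8  'acf'
  #1 SA[1]=3  'affefacf'
  #2 SA[2]=2  'baffefacf'
  #3 SA[3]=9  'cf'
  #4 SA[4]=6  'efacf'
  #5 SA[5]=10  'f'
  #6 SA[6]=7  'facf'
  #7 SA[7]=1  'fbaffefacf'
  #8 SA[8]=5  'fefacf'
  #9 SA[9]=0  'ffbaffefacf'
  #10 SA[10]=4  'ffefacf'

SA = [8, 3, 2, 9, 6, 10, 7, 1, 5, 0, 4]
i: (SA[i-1],SA[i]) lcp shared
  1: (8,3) 1 'a'
  2: (3,2) 0 ''
  3: (2,9) 0 ''
  4: (9,6) 0 ''
  5: (6,10) 0 ''
  6: (10,7) 1 'f'
  7: (7,1) 1 'f'
  8: (1,5) 1 'f'
  9: (5,0) 1 'f'
  10: (0,4) 2 'ff'

n(n+1)/2 = 11·12/2 = 66
Σ LCP = 0 + 1 + 0 + 0 + 0 + 0 + 1 + 1 + 1 + 1 + 2 = 7
distinct = 66 − 7 = 59

59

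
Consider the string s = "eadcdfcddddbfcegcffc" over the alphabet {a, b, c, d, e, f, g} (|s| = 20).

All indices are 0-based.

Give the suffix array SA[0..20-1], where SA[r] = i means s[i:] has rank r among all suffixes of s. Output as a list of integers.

sorted suffixes:
  #0 SA[0]=1  'adcdfcddddbfcegcffc'
  #1 SA[1]=11  'bfcegcffc'
  #2 SA[2]=19  'c'
  #3 SA[3]=6  'cddddbfcegcffc'
  #4 SA[4]=3  'cdfcddddbfcegcffc'
  #5 SA[5]=13  'cegcffc'
  #6 SA[6]=16  'cffc'
  #7 SA[7]=10  'dbfcegcffc'
  #8 SA[8]=2  'dcdfcddddbfcegcffc'
  #9 SA[9]=9  'ddbfcegcffc'
  #10 SA[10]=8  'dddbfcegcffc'
  #11 SA[11]=7  'ddddbfcegcffc'
  #12 SA[12]=4  'dfcddddbfcegcffc'
  #13 SA[13]=0  'eadcdfcddddbfcegcffc'
  #14 SA[14]=14  'egcffc'
  #15 SA[15]=18  'fc'
  #16 SA[16]=5  'fcddddbfcegcffc'
  #17 SA[17]=12  'fcegcffc'
  #18 SA[18]=17  'ffc'
  #19 SA[19]=15  'gcffc'

[1, 11, 19, 6, 3, 13, 16, 10, 2, 9, 8, 7, 4, 0, 14, 18, 5, 12, 17, 15]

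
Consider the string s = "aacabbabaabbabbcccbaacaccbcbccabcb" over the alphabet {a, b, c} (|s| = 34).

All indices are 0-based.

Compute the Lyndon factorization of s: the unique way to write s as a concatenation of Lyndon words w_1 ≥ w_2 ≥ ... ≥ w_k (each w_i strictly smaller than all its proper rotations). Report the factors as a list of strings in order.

emit factor 1: 'aacabbab' (i=0, period=8)
emit factor 2: 'aabbabbcccbaacaccbcbccabcb' (i=8, period=26)

["aacabbab", "aabbabbcccbaacaccbcbccabcb"]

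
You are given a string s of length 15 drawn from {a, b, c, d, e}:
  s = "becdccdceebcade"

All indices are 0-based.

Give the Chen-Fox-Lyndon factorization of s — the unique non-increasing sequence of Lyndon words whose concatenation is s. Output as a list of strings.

["becdccdcee", "bc", "ade"]

emit factor 1: 'becdccdcee' (i=0, period=10)
emit factor 2: 'bc' (i=10, period=2)
emit factor 3: 'ade' (i=12, period=3)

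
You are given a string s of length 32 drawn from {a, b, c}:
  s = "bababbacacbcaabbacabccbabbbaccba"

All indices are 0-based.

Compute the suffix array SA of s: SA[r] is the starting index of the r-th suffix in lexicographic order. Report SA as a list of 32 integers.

rank | idx | suffix
   0 |  31 | a
   1 |  12 | aabbacabccbabbbaccba
   2 |   1 | ababbacacbcaabbacabccbabbbaccba
   3 |  13 | abbacabccbabbbaccba
   4 |   3 | abbacacbcaabbacabccbabbbaccba
   5 |  23 | abbbaccba
   6 |  18 | abccbabbbaccba
   7 |  16 | acabccbabbbaccba
   8 |   6 | acacbcaabbacabccbabbbaccba
   9 |   8 | acbcaabbacabccbabbbaccba
  10 |  27 | accba
  11 |  30 | ba
  12 |   0 | bababbacacbcaabbacabccbabbbaccba
  13 |   2 | babbacacbcaabbacabccbabbbaccba
  14 |  22 | babbbaccba
  15 |  15 | bacabccbabbbaccba
  16 |   5 | bacacbcaabbacabccbabbbaccba
  17 |  26 | baccba
  18 |  14 | bbacabccbabbbaccba
  19 |   4 | bbacacbcaabbacabccbabbbaccba
  20 |  25 | bbaccba
  21 |  24 | bbbaccba
  22 |  10 | bcaabbacabccbabbbaccba
  23 |  19 | bccbabbbaccba
  24 |  11 | caabbacabccbabbbaccba
  25 |  17 | cabccbabbbaccba
  26 |   7 | cacbcaabbacabccbabbbaccba
  27 |  29 | cba
  28 |  21 | cbabbbaccba
  29 |   9 | cbcaabbacabccbabbbaccba
  30 |  28 | ccba
  31 |  20 | ccbabbbaccba

[31, 12, 1, 13, 3, 23, 18, 16, 6, 8, 27, 30, 0, 2, 22, 15, 5, 26, 14, 4, 25, 24, 10, 19, 11, 17, 7, 29, 21, 9, 28, 20]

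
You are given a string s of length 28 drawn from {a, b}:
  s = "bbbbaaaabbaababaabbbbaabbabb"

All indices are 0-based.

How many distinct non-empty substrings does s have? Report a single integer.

324

rank→(start, suffix):
  0 → (4, 'aaaabbaababaabbbbaabbabb')
  1 → (5, 'aaabbaababaabbbbaabbabb')
  2 → (10, 'aababaabbbbaabbabb')
  3 → (6, 'aabbaababaabbbbaabbabb')
  4 → (21, 'aabbabb')
  5 → (15, 'aabbbbaabbabb')
  6 → (13, 'abaabbbbaabbabb')
  7 → (11, 'ababaabbbbaabbabb')
  8 → (25, 'abb')
  9 → (7, 'abbaababaabbbbaabbabb')
  10 → (22, 'abbabb')
  11 → (16, 'abbbbaabbabb')
  12 → (27, 'b')
  13 → (3, 'baaaabbaababaabbbbaabbabb')
  14 → (9, 'baababaabbbbaabbabb')
  15 → (20, 'baabbabb')
  16 → (14, 'baabbbbaabbabb')
  17 → (12, 'babaabbbbaabbabb')
  18 → (24, 'babb')
  19 → (26, 'bb')
  20 → (2, 'bbaaaabbaababaabbbbaabbabb')
  21 → (8, 'bbaababaabbbbaabbabb')
  22 → (19, 'bbaabbabb')
  23 → (23, 'bbabb')
  24 → (1, 'bbbaaaabbaababaabbbbaabbabb')
  25 → (18, 'bbbaabbabb')
  26 → (0, 'bbbbaaaabbaababaabbbbaabbabb')
  27 → (17, 'bbbbaabbabb')

SA = [4, 5, 10, 6, 21, 15, 13, 11, 25, 7, 22, 16, 27, 3, 9, 20, 14, 12, 24, 26, 2, 8, 19, 23, 1, 18, 0, 17]
rank  pair      lcp
   1  s[4:],s[5:]  3  'aaa'
   2  s[5:],s[10:]  2  'aa'
   3  s[10:],s[6:]  3  'aab'
   4  s[6:],s[21:]  5  'aabba'
   5  s[21:],s[15:]  4  'aabb'
   6  s[15:],s[13:]  1  'a'
   7  s[13:],s[11:]  3  'aba'
   8  s[11:],s[25:]  2  'ab'
   9  s[25:],s[7:]  3  'abb'
  10  s[7:],s[22:]  4  'abba'
  11  s[22:],s[16:]  3  'abb'
  12  s[16:],s[27:]  0  ''
  13  s[27:],s[3:]  1  'b'
  14  s[3:],s[9:]  3  'baa'
  15  s[9:],s[20:]  4  'baab'
  16  s[20:],s[14:]  5  'baabb'
  17  s[14:],s[12:]  2  'ba'
  18  s[12:],s[24:]  3  'bab'
  19  s[24:],s[26:]  1  'b'
  20  s[26:],s[2:]  2  'bb'
  21  s[2:],s[8:]  4  'bbaa'
  22  s[8:],s[19:]  5  'bbaab'
  23  s[19:],s[23:]  3  'bba'
  24  s[23:],s[1:]  2  'bb'
  25  s[1:],s[18:]  5  'bbbaa'
  26  s[18:],s[0:]  3  'bbb'
  27  s[0:],s[17:]  6  'bbbbaa'

n(n+1)/2 = 28·29/2 = 406
Σ LCP = 0 + 3 + 2 + 3 + 5 + 4 + 1 + 3 + 2 + 3 + 4 + 3 + 0 + 1 + 3 + 4 + 5 + 2 + 3 + 1 + 2 + 4 + 5 + 3 + 2 + 5 + 3 + 6 = 82
distinct = 406 − 82 = 324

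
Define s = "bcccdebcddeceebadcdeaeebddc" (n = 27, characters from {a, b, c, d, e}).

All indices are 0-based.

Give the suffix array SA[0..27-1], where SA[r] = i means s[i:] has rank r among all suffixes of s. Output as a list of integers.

[15, 20, 14, 0, 6, 23, 26, 1, 2, 7, 17, 3, 11, 25, 16, 24, 8, 18, 4, 9, 19, 13, 5, 22, 10, 12, 21]

rank→(start, suffix):
  0 → (15, 'adcdeaeebddc')
  1 → (20, 'aeebddc')
  2 → (14, 'badcdeaeebddc')
  3 → (0, 'bcccdebcddeceebadcdeaeebddc')
  4 → (6, 'bcddeceebadcdeaeebddc')
  5 → (23, 'bddc')
  6 → (26, 'c')
  7 → (1, 'cccdebcddeceebadcdeaeebddc')
  8 → (2, 'ccdebcddeceebadcdeaeebddc')
  9 → (7, 'cddeceebadcdeaeebddc')
  10 → (17, 'cdeaeebddc')
  11 → (3, 'cdebcddeceebadcdeaeebddc')
  12 → (11, 'ceebadcdeaeebddc')
  13 → (25, 'dc')
  14 → (16, 'dcdeaeebddc')
  15 → (24, 'ddc')
  16 → (8, 'ddeceebadcdeaeebddc')
  17 → (18, 'deaeebddc')
  18 → (4, 'debcddeceebadcdeaeebddc')
  19 → (9, 'deceebadcdeaeebddc')
  20 → (19, 'eaeebddc')
  21 → (13, 'ebadcdeaeebddc')
  22 → (5, 'ebcddeceebadcdeaeebddc')
  23 → (22, 'ebddc')
  24 → (10, 'eceebadcdeaeebddc')
  25 → (12, 'eebadcdeaeebddc')
  26 → (21, 'eebddc')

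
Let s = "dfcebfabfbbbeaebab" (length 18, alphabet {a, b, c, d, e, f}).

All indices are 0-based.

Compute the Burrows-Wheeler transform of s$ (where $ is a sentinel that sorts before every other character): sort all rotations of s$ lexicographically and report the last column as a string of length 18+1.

rank  rotation             last
    0  $dfcebfabfbbbeaebab  b
    1  ab$dfcebfabfbbbeaeb  b
    2  abfbbbeaebab$dfcebf  f
    3  aebab$dfcebfabfbbbe  e
    4  b$dfcebfabfbbbeaeba  a
    5  bab$dfcebfabfbbbeae  e
    6  bbbeaebab$dfcebfabf  f
    7  bbeaebab$dfcebfabfb  b
    8  beaebab$dfcebfabfbb  b
    9  bfabfbbbeaebab$dfce  e
   10  bfbbbeaebab$dfcebfa  a
   11  cebfabfbbbeaebab$df  f
   12  dfcebfabfbbbeaebab$  $
   13  eaebab$dfcebfabfbbb  b
   14  ebab$dfcebfabfbbbea  a
   15  ebfabfbbbeaebab$dfc  c
   16  fabfbbbeaebab$dfceb  b
   17  fbbbeaebab$dfcebfab  b
   18  fcebfabfbbbeaebab$d  d

bbfeaefbbeaf$bacbbd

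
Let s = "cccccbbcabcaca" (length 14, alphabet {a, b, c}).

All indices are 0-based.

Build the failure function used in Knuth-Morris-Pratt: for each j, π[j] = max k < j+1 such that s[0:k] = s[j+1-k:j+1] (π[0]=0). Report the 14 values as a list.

[0, 1, 2, 3, 4, 0, 0, 1, 0, 0, 1, 0, 1, 0]

π[0] = 0
j=1 s[j]='c': π[1]=1 (border 'c')
j=2 s[j]='c': π[2]=2 (border 'cc')
j=3 s[j]='c': π[3]=3 (border 'ccc')
j=4 s[j]='c': π[4]=4 (border 'cccc')
j=5 s[j]='b': k: 4→3→2→1→0; π[5]=0 (border '')
j=6 s[j]='b': π[6]=0 (border '')
j=7 s[j]='c': π[7]=1 (border 'c')
j=8 s[j]='a': k: 1→0; π[8]=0 (border '')
j=9 s[j]='b': π[9]=0 (border '')
j=10 s[j]='c': π[10]=1 (border 'c')
j=11 s[j]='a': k: 1→0; π[11]=0 (border '')
j=12 s[j]='c': π[12]=1 (border 'c')
j=13 s[j]='a': k: 1→0; π[13]=0 (border '')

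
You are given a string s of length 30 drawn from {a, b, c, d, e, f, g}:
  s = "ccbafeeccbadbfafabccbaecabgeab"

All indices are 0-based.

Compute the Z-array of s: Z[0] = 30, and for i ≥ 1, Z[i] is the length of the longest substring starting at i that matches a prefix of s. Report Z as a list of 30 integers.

[30, 1, 0, 0, 0, 0, 0, 4, 1, 0, 0, 0, 0, 0, 0, 0, 0, 0, 4, 1, 0, 0, 0, 1, 0, 0, 0, 0, 0, 0]

Z[0]=30
i=1: i≥r, start 0; Z[1]=1 extend→box=[1,2)
i=2: i≥r, start 0; Z[2]=0
i=3: i≥r, start 0; Z[3]=0
i=4: i≥r, start 0; Z[4]=0
i=5: i≥r, start 0; Z[5]=0
i=6: i≥r, start 0; Z[6]=0
i=7: i≥r, start 0; Z[7]=4 extend→box=[7,11)
i=8: min(r-i=3, Z[1]=1)=1; Z[8]=1
i=9: min(r-i=2, Z[2]=0)=0; Z[9]=0
i=10: min(r-i=1, Z[3]=0)=0; Z[10]=0
i=11: i≥r, start 0; Z[11]=0
i=12: i≥r, start 0; Z[12]=0
i=13: i≥r, start 0; Z[13]=0
i=14: i≥r, start 0; Z[14]=0
i=15: i≥r, start 0; Z[15]=0
i=16: i≥r, start 0; Z[16]=0
i=17: i≥r, start 0; Z[17]=0
i=18: i≥r, start 0; Z[18]=4 extend→box=[18,22)
i=19: min(r-i=3, Z[1]=1)=1; Z[19]=1
i=20: min(r-i=2, Z[2]=0)=0; Z[20]=0
i=21: min(r-i=1, Z[3]=0)=0; Z[21]=0
i=22: i≥r, start 0; Z[22]=0
i=23: i≥r, start 0; Z[23]=1 extend→box=[23,24)
i=24: i≥r, start 0; Z[24]=0
i=25: i≥r, start 0; Z[25]=0
i=26: i≥r, start 0; Z[26]=0
i=27: i≥r, start 0; Z[27]=0
i=28: i≥r, start 0; Z[28]=0
i=29: i≥r, start 0; Z[29]=0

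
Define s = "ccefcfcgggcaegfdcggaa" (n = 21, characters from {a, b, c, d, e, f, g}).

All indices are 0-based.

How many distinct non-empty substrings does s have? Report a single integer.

211

sorted suffixes:
  #0 SA[0]=20  'a'
  #1 SA[1]=19  'aa'
  #2 SA[2]=11  'aegfdcggaa'
  #3 SA[3]=10  'caegfdcggaa'
  #4 SA[4]=0  'ccefcfcgggcaegfdcggaa'
  #5 SA[5]=1  'cefcfcgggcaegfdcggaa'
  #6 SA[6]=4  'cfcgggcaegfdcggaa'
  #7 SA[7]=16  'cggaa'
  #8 SA[8]=6  'cgggcaegfdcggaa'
  #9 SA[9]=15  'dcggaa'
  #10 SA[10]=2  'efcfcgggcaegfdcggaa'
  #11 SA[11]=12  'egfdcggaa'
  #12 SA[12]=3  'fcfcgggcaegfdcggaa'
  #13 SA[13]=5  'fcgggcaegfdcggaa'
  #14 SA[14]=14  'fdcggaa'
  #15 SA[15]=18  'gaa'
  #16 SA[16]=9  'gcaegfdcggaa'
  #17 SA[17]=13  'gfdcggaa'
  #18 SA[18]=17  'ggaa'
  #19 SA[19]=8  'ggcaegfdcggaa'
  #20 SA[20]=7  'gggcaegfdcggaa'

SA = [20, 19, 11, 10, 0, 1, 4, 16, 6, 15, 2, 12, 3, 5, 14, 18, 9, 13, 17, 8, 7]
i: (SA[i-1],SA[i]) lcp shared
  1: (20,19) 1 'a'
  2: (19,11) 1 'a'
  3: (11,10) 0 ''
  4: (10,0) 1 'c'
  5: (0,1) 1 'c'
  6: (1,4) 1 'c'
  7: (4,16) 1 'c'
  8: (16,6) 3 'cgg'
  9: (6,15) 0 ''
  10: (15,2) 0 ''
  11: (2,12) 1 'e'
  12: (12,3) 0 ''
  13: (3,5) 2 'fc'
  14: (5,14) 1 'f'
  15: (14,18) 0 ''
  16: (18,9) 1 'g'
  17: (9,13) 1 'g'
  18: (13,17) 1 'g'
  19: (17,8) 2 'gg'
  20: (8,7) 2 'gg'

n(n+1)/2 = 21·22/2 = 231
Σ LCP = 0 + 1 + 1 + 0 + 1 + 1 + 1 + 1 + 3 + 0 + 0 + 1 + 0 + 2 + 1 + 0 + 1 + 1 + 1 + 2 + 2 = 20
distinct = 231 − 20 = 211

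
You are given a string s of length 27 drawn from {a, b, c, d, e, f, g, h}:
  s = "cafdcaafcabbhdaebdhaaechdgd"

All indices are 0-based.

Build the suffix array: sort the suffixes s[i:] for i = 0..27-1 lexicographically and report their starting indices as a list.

[19, 5, 9, 14, 20, 6, 1, 10, 16, 11, 4, 8, 0, 22, 26, 13, 3, 24, 17, 15, 21, 7, 2, 25, 18, 12, 23]

sorted suffixes:
  #0 SA[0]=19  'aaechdgd'
  #1 SA[1]=5  'aafcabbhdaebdhaaechdgd'
  #2 SA[2]=9  'abbhdaebdhaaechdgd'
  #3 SA[3]=14  'aebdhaaechdgd'
  #4 SA[4]=20  'aechdgd'
  #5 SA[5]=6  'afcabbhdaebdhaaechdgd'
  #6 SA[6]=1  'afdcaafcabbhdaebdhaaechdgd'
  #7 SA[7]=10  'bbhdaebdhaaechdgd'
  #8 SA[8]=16  'bdhaaechdgd'
  #9 SA[9]=11  'bhdaebdhaaechdgd'
  #10 SA[10]=4  'caafcabbhdaebdhaaechdgd'
  #11 SA[11]=8  'cabbhdaebdhaaechdgd'
  #12 SA[12]=0  'cafdcaafcabbhdaebdhaaechdgd'
  #13 SA[13]=22  'chdgd'
  #14 SA[14]=26  'd'
  #15 SA[15]=13  'daebdhaaechdgd'
  #16 SA[16]=3  'dcaafcabbhdaebdhaaechdgd'
  #17 SA[17]=24  'dgd'
  #18 SA[18]=17  'dhaaechdgd'
  #19 SA[19]=15  'ebdhaaechdgd'
  #20 SA[20]=21  'echdgd'
  #21 SA[21]=7  'fcabbhdaebdhaaechdgd'
  #22 SA[22]=2  'fdcaafcabbhdaebdhaaechdgd'
  #23 SA[23]=25  'gd'
  #24 SA[24]=18  'haaechdgd'
  #25 SA[25]=12  'hdaebdhaaechdgd'
  #26 SA[26]=23  'hdgd'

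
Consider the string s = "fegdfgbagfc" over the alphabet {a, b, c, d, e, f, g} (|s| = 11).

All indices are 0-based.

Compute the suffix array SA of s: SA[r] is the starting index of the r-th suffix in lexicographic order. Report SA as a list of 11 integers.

[7, 6, 10, 3, 1, 9, 0, 4, 5, 2, 8]

rank→(start, suffix):
  0 → (7, 'agfc')
  1 → (6, 'bagfc')
  2 → (10, 'c')
  3 → (3, 'dfgbagfc')
  4 → (1, 'egdfgbagfc')
  5 → (9, 'fc')
  6 → (0, 'fegdfgbagfc')
  7 → (4, 'fgbagfc')
  8 → (5, 'gbagfc')
  9 → (2, 'gdfgbagfc')
  10 → (8, 'gfc')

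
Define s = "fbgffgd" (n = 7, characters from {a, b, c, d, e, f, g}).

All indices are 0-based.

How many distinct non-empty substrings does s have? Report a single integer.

25

rank→(start, suffix):
  0 → (1, 'bgffgd')
  1 → (6, 'd')
  2 → (0, 'fbgffgd')
  3 → (3, 'ffgd')
  4 → (4, 'fgd')
  5 → (5, 'gd')
  6 → (2, 'gffgd')

SA = [1, 6, 0, 3, 4, 5, 2]
i: (SA[i-1],SA[i]) lcp shared
  1: (1,6) 0 ''
  2: (6,0) 0 ''
  3: (0,3) 1 'f'
  4: (3,4) 1 'f'
  5: (4,5) 0 ''
  6: (5,2) 1 'g'

n(n+1)/2 = 7·8/2 = 28
Σ LCP = 0 + 0 + 0 + 1 + 1 + 0 + 1 = 3
distinct = 28 − 3 = 25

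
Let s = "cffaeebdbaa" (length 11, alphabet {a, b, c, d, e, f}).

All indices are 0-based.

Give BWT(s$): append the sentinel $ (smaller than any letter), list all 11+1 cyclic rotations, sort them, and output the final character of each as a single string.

aabfde$beafc

rank  rotation      last
    0  $cffaeebdbaa  a
    1  a$cffaeebdba  a
    2  aa$cffaeebdb  b
    3  aeebdbaa$cff  f
    4  baa$cffaeebd  d
    5  bdbaa$cffaee  e
    6  cffaeebdbaa$  $
    7  dbaa$cffaeeb  b
    8  ebdbaa$cffae  e
    9  eebdbaa$cffa  a
   10  faeebdbaa$cf  f
   11  ffaeebdbaa$c  c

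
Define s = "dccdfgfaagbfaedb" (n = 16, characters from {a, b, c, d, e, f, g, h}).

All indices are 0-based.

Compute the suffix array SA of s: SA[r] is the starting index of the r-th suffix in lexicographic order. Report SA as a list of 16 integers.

[7, 12, 8, 15, 10, 1, 2, 14, 0, 3, 13, 6, 11, 4, 9, 5]

rank | idx | suffix
   0 |   7 | aagbfaedb
   1 |  12 | aedb
   2 |   8 | agbfaedb
   3 |  15 | b
   4 |  10 | bfaedb
   5 |   1 | ccdfgfaagbfaedb
   6 |   2 | cdfgfaagbfaedb
   7 |  14 | db
   8 |   0 | dccdfgfaagbfaedb
   9 |   3 | dfgfaagbfaedb
  10 |  13 | edb
  11 |   6 | faagbfaedb
  12 |  11 | faedb
  13 |   4 | fgfaagbfaedb
  14 |   9 | gbfaedb
  15 |   5 | gfaagbfaedb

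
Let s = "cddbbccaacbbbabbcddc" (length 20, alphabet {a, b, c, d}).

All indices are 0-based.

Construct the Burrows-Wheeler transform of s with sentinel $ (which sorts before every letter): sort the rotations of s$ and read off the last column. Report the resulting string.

rank  rotation               last
    0  $cddbbccaacbbbabbcddc  c
    1  aacbbbabbcddc$cddbbcc  c
    2  abbcddc$cddbbccaacbbb  b
    3  acbbbabbcddc$cddbbcca  a
    4  babbcddc$cddbbccaacbb  b
    5  bbabbcddc$cddbbccaacb  b
    6  bbbabbcddc$cddbbccaac  c
    7  bbccaacbbbabbcddc$cdd  d
    8  bbcddc$cddbbccaacbbba  a
    9  bccaacbbbabbcddc$cddb  b
   10  bcddc$cddbbccaacbbbab  b
   11  c$cddbbccaacbbbabbcdd  d
   12  caacbbbabbcddc$cddbbc  c
   13  cbbbabbcddc$cddbbccaa  a
   14  ccaacbbbabbcddc$cddbb  b
   15  cddbbccaacbbbabbcddc$  $
   16  cddc$cddbbccaacbbbabb  b
   17  dbbccaacbbbabbcddc$cd  d
   18  dc$cddbbccaacbbbabbcd  d
   19  ddbbccaacbbbabbcddc$c  c
   20  ddc$cddbbccaacbbbabbc  c

ccbabbcdabbdcab$bddcc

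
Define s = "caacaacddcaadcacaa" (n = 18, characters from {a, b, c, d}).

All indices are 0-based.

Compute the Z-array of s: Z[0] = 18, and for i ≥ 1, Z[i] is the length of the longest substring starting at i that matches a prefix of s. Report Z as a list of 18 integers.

Z[0]=18
i=1: i≥r, start 0; Z[1]=0
i=2: i≥r, start 0; Z[2]=0
i=3: i≥r, start 0; Z[3]=4 extend→box=[3,7)
i=4: min(r-i=3, Z[1]=0)=0; Z[4]=0
i=5: min(r-i=2, Z[2]=0)=0; Z[5]=0
i=6: min(r-i=1, Z[3]=4)=1; Z[6]=1
i=7: i≥r, start 0; Z[7]=0
i=8: i≥r, start 0; Z[8]=0
i=9: i≥r, start 0; Z[9]=3 extend→box=[9,12)
i=10: min(r-i=2, Z[1]=0)=0; Z[10]=0
i=11: min(r-i=1, Z[2]=0)=0; Z[11]=0
i=12: i≥r, start 0; Z[12]=0
i=13: i≥r, start 0; Z[13]=2 extend→box=[13,15)
i=14: min(r-i=1, Z[1]=0)=0; Z[14]=0
i=15: i≥r, start 0; Z[15]=3 extend→box=[15,18)
i=16: min(r-i=2, Z[1]=0)=0; Z[16]=0
i=17: min(r-i=1, Z[2]=0)=0; Z[17]=0

[18, 0, 0, 4, 0, 0, 1, 0, 0, 3, 0, 0, 0, 2, 0, 3, 0, 0]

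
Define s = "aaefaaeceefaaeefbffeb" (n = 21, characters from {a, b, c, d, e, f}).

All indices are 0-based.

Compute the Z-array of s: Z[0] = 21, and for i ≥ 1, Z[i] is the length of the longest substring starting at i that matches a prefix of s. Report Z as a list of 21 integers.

[21, 1, 0, 0, 3, 1, 0, 0, 0, 0, 0, 3, 1, 0, 0, 0, 0, 0, 0, 0, 0]

Z[0]=21
i=1: i≥r, start 0; Z[1]=1 scan→box=[1,2)
i=2: i≥r, start 0; Z[2]=0
i=3: i≥r, start 0; Z[3]=0
i=4: i≥r, start 0; Z[4]=3 scan→box=[4,7)
i=5: min(r-i=2, Z[1]=1)=1; Z[5]=1
i=6: min(r-i=1, Z[2]=0)=0; Z[6]=0
i=7: i≥r, start 0; Z[7]=0
i=8: i≥r, start 0; Z[8]=0
i=9: i≥r, start 0; Z[9]=0
i=10: i≥r, start 0; Z[10]=0
i=11: i≥r, start 0; Z[11]=3 scan→box=[11,14)
i=12: min(r-i=2, Z[1]=1)=1; Z[12]=1
i=13: min(r-i=1, Z[2]=0)=0; Z[13]=0
i=14: i≥r, start 0; Z[14]=0
i=15: i≥r, start 0; Z[15]=0
i=16: i≥r, start 0; Z[16]=0
i=17: i≥r, start 0; Z[17]=0
i=18: i≥r, start 0; Z[18]=0
i=19: i≥r, start 0; Z[19]=0
i=20: i≥r, start 0; Z[20]=0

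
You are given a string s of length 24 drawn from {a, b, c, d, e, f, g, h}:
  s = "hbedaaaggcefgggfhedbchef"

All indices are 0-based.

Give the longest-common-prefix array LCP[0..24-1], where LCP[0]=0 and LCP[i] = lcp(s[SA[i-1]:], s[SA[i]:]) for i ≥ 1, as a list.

rank→(start, suffix):
  0 → (4, 'aaaggcefgggfhedbchef')
  1 → (5, 'aaggcefgggfhedbchef')
  2 → (6, 'aggcefgggfhedbchef')
  3 → (19, 'bchef')
  4 → (1, 'bedaaaggcefgggfhedbchef')
  5 → (9, 'cefgggfhedbchef')
  6 → (20, 'chef')
  7 → (3, 'daaaggcefgggfhedbchef')
  8 → (18, 'dbchef')
  9 → (2, 'edaaaggcefgggfhedbchef')
  10 → (17, 'edbchef')
  11 → (22, 'ef')
  12 → (10, 'efgggfhedbchef')
  13 → (23, 'f')
  14 → (11, 'fgggfhedbchef')
  15 → (15, 'fhedbchef')
  16 → (8, 'gcefgggfhedbchef')
  17 → (14, 'gfhedbchef')
  18 → (7, 'ggcefgggfhedbchef')
  19 → (13, 'ggfhedbchef')
  20 → (12, 'gggfhedbchef')
  21 → (0, 'hbedaaaggcefgggfhedbchef')
  22 → (16, 'hedbchef')
  23 → (21, 'hef')

SA = [4, 5, 6, 19, 1, 9, 20, 3, 18, 2, 17, 22, 10, 23, 11, 15, 8, 14, 7, 13, 12, 0, 16, 21]
[i] adj suffixes → lcp
  [1] 4/5 → 2 ('aa')
  [2] 5/6 → 1 ('a')
  [3] 6/19 → 0 ('')
  [4] 19/1 → 1 ('b')
  [5] 1/9 → 0 ('')
  [6] 9/20 → 1 ('c')
  [7] 20/3 → 0 ('')
  [8] 3/18 → 1 ('d')
  [9] 18/2 → 0 ('')
  [10] 2/17 → 2 ('ed')
  [11] 17/22 → 1 ('e')
  [12] 22/10 → 2 ('ef')
  [13] 10/23 → 0 ('')
  [14] 23/11 → 1 ('f')
  [15] 11/15 → 1 ('f')
  [16] 15/8 → 0 ('')
  [17] 8/14 → 1 ('g')
  [18] 14/7 → 1 ('g')
  [19] 7/13 → 2 ('gg')
  [20] 13/12 → 2 ('gg')
  [21] 12/0 → 0 ('')
  [22] 0/16 → 1 ('h')
  [23] 16/21 → 2 ('he')

[0, 2, 1, 0, 1, 0, 1, 0, 1, 0, 2, 1, 2, 0, 1, 1, 0, 1, 1, 2, 2, 0, 1, 2]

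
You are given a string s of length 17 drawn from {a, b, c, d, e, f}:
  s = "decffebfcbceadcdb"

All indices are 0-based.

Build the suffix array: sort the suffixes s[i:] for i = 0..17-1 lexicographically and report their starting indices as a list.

sorted suffixes:
  #0 SA[0]=12  'adcdb'
  #1 SA[1]=16  'b'
  #2 SA[2]=9  'bceadcdb'
  #3 SA[3]=6  'bfcbceadcdb'
  #4 SA[4]=8  'cbceadcdb'
  #5 SA[5]=14  'cdb'
  #6 SA[6]=10  'ceadcdb'
  #7 SA[7]=2  'cffebfcbceadcdb'
  #8 SA[8]=15  'db'
  #9 SA[9]=13  'dcdb'
  #10 SA[10]=0  'decffebfcbceadcdb'
  #11 SA[11]=11  'eadcdb'
  #12 SA[12]=5  'ebfcbceadcdb'
  #13 SA[13]=1  'ecffebfcbceadcdb'
  #14 SA[14]=7  'fcbceadcdb'
  #15 SA[15]=4  'febfcbceadcdb'
  #16 SA[16]=3  'ffebfcbceadcdb'

[12, 16, 9, 6, 8, 14, 10, 2, 15, 13, 0, 11, 5, 1, 7, 4, 3]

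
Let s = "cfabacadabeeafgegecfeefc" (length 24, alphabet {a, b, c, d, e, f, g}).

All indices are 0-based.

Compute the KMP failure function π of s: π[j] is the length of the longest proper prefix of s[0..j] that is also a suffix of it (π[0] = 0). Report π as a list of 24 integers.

[0, 0, 0, 0, 0, 1, 0, 0, 0, 0, 0, 0, 0, 0, 0, 0, 0, 0, 1, 2, 0, 0, 0, 1]

π[0] = 0
j=1 s[j]='f': π[1]=0 (border '')
j=2 s[j]='a': π[2]=0 (border '')
j=3 s[j]='b': π[3]=0 (border '')
j=4 s[j]='a': π[4]=0 (border '')
j=5 s[j]='c': π[5]=1 (border 'c')
j=6 s[j]='a': k: 1→0; π[6]=0 (border '')
j=7 s[j]='d': π[7]=0 (border '')
j=8 s[j]='a': π[8]=0 (border '')
j=9 s[j]='b': π[9]=0 (border '')
j=10 s[j]='e': π[10]=0 (border '')
j=11 s[j]='e': π[11]=0 (border '')
j=12 s[j]='a': π[12]=0 (border '')
j=13 s[j]='f': π[13]=0 (border '')
j=14 s[j]='g': π[14]=0 (border '')
j=15 s[j]='e': π[15]=0 (border '')
j=16 s[j]='g': π[16]=0 (border '')
j=17 s[j]='e': π[17]=0 (border '')
j=18 s[j]='c': π[18]=1 (border 'c')
j=19 s[j]='f': π[19]=2 (border 'cf')
j=20 s[j]='e': k: 2→0; π[20]=0 (border '')
j=21 s[j]='e': π[21]=0 (border '')
j=22 s[j]='f': π[22]=0 (border '')
j=23 s[j]='c': π[23]=1 (border 'c')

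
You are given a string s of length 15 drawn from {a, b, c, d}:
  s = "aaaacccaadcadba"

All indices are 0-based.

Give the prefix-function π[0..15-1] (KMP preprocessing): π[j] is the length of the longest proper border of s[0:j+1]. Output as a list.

[0, 1, 2, 3, 0, 0, 0, 1, 2, 0, 0, 1, 0, 0, 1]

π[0] = 0
j=1 s[j]='a': π[1]=1 (border 'a')
j=2 s[j]='a': π[2]=2 (border 'aa')
j=3 s[j]='a': π[3]=3 (border 'aaa')
j=4 s[j]='c': k: 3→2→1→0; π[4]=0 (border '')
j=5 s[j]='c': π[5]=0 (border '')
j=6 s[j]='c': π[6]=0 (border '')
j=7 s[j]='a': π[7]=1 (border 'a')
j=8 s[j]='a': π[8]=2 (border 'aa')
j=9 s[j]='d': k: 2→1→0; π[9]=0 (border '')
j=10 s[j]='c': π[10]=0 (border '')
j=11 s[j]='a': π[11]=1 (border 'a')
j=12 s[j]='d': k: 1→0; π[12]=0 (border '')
j=13 s[j]='b': π[13]=0 (border '')
j=14 s[j]='a': π[14]=1 (border 'a')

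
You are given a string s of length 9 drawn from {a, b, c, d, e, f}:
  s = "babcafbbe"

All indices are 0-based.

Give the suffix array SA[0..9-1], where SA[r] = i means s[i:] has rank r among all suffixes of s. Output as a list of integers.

[1, 4, 0, 6, 2, 7, 3, 8, 5]

rank | idx | suffix
   0 |   1 | abcafbbe
   1 |   4 | afbbe
   2 |   0 | babcafbbe
   3 |   6 | bbe
   4 |   2 | bcafbbe
   5 |   7 | be
   6 |   3 | cafbbe
   7 |   8 | e
   8 |   5 | fbbe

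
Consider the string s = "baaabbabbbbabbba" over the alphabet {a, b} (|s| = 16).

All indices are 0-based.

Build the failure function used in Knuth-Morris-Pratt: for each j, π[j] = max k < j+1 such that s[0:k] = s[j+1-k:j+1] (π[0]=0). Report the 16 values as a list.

π[0] = 0
j=1 s[j]='a': π[1]=0 (border '')
j=2 s[j]='a': π[2]=0 (border '')
j=3 s[j]='a': π[3]=0 (border '')
j=4 s[j]='b': π[4]=1 (border 'b')
j=5 s[j]='b': k: 1→0; π[5]=1 (border 'b')
j=6 s[j]='a': π[6]=2 (border 'ba')
j=7 s[j]='b': k: 2→0; π[7]=1 (border 'b')
j=8 s[j]='b': k: 1→0; π[8]=1 (border 'b')
j=9 s[j]='b': k: 1→0; π[9]=1 (border 'b')
j=10 s[j]='b': k: 1→0; π[10]=1 (border 'b')
j=11 s[j]='a': π[11]=2 (border 'ba')
j=12 s[j]='b': k: 2→0; π[12]=1 (border 'b')
j=13 s[j]='b': k: 1→0; π[13]=1 (border 'b')
j=14 s[j]='b': k: 1→0; π[14]=1 (border 'b')
j=15 s[j]='a': π[15]=2 (border 'ba')

[0, 0, 0, 0, 1, 1, 2, 1, 1, 1, 1, 2, 1, 1, 1, 2]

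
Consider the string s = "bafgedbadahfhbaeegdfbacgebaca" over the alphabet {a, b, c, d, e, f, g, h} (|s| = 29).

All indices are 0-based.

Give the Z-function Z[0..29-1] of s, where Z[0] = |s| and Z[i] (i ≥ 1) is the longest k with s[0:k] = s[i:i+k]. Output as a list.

Z[0]=29
i=1: fresh scan; Z[1]=0
i=2: fresh scan; Z[2]=0
i=3: fresh scan; Z[3]=0
i=4: fresh scan; Z[4]=0
i=5: fresh scan; Z[5]=0
i=6: fresh scan; Z[6]=2 scan→box=[6,8)
i=7: min(r-i=1, Z[1]=0)=0; Z[7]=0
i=8: fresh scan; Z[8]=0
i=9: fresh scan; Z[9]=0
i=10: fresh scan; Z[10]=0
i=11: fresh scan; Z[11]=0
i=12: fresh scan; Z[12]=0
i=13: fresh scan; Z[13]=2 scan→box=[13,15)
i=14: min(r-i=1, Z[1]=0)=0; Z[14]=0
i=15: fresh scan; Z[15]=0
i=16: fresh scan; Z[16]=0
i=17: fresh scan; Z[17]=0
i=18: fresh scan; Z[18]=0
i=19: fresh scan; Z[19]=0
i=20: fresh scan; Z[20]=2 scan→box=[20,22)
i=21: min(r-i=1, Z[1]=0)=0; Z[21]=0
i=22: fresh scan; Z[22]=0
i=23: fresh scan; Z[23]=0
i=24: fresh scan; Z[24]=0
i=25: fresh scan; Z[25]=2 scan→box=[25,27)
i=26: min(r-i=1, Z[1]=0)=0; Z[26]=0
i=27: fresh scan; Z[27]=0
i=28: fresh scan; Z[28]=0

[29, 0, 0, 0, 0, 0, 2, 0, 0, 0, 0, 0, 0, 2, 0, 0, 0, 0, 0, 0, 2, 0, 0, 0, 0, 2, 0, 0, 0]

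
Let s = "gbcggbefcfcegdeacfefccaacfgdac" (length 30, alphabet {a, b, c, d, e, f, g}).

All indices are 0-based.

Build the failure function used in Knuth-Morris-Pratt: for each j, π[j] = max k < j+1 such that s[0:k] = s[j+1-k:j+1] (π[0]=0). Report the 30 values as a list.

[0, 0, 0, 1, 1, 2, 0, 0, 0, 0, 0, 0, 1, 0, 0, 0, 0, 0, 0, 0, 0, 0, 0, 0, 0, 0, 1, 0, 0, 0]

π[0] = 0
j=1 s[j]='b': π[1]=0 (border '')
j=2 s[j]='c': π[2]=0 (border '')
j=3 s[j]='g': π[3]=1 (border 'g')
j=4 s[j]='g': k: 1→0; π[4]=1 (border 'g')
j=5 s[j]='b': π[5]=2 (border 'gb')
j=6 s[j]='e': k: 2→0; π[6]=0 (border '')
j=7 s[j]='f': π[7]=0 (border '')
j=8 s[j]='c': π[8]=0 (border '')
j=9 s[j]='f': π[9]=0 (border '')
j=10 s[j]='c': π[10]=0 (border '')
j=11 s[j]='e': π[11]=0 (border '')
j=12 s[j]='g': π[12]=1 (border 'g')
j=13 s[j]='d': k: 1→0; π[13]=0 (border '')
j=14 s[j]='e': π[14]=0 (border '')
j=15 s[j]='a': π[15]=0 (border '')
j=16 s[j]='c': π[16]=0 (border '')
j=17 s[j]='f': π[17]=0 (border '')
j=18 s[j]='e': π[18]=0 (border '')
j=19 s[j]='f': π[19]=0 (border '')
j=20 s[j]='c': π[20]=0 (border '')
j=21 s[j]='c': π[21]=0 (border '')
j=22 s[j]='a': π[22]=0 (border '')
j=23 s[j]='a': π[23]=0 (border '')
j=24 s[j]='c': π[24]=0 (border '')
j=25 s[j]='f': π[25]=0 (border '')
j=26 s[j]='g': π[26]=1 (border 'g')
j=27 s[j]='d': k: 1→0; π[27]=0 (border '')
j=28 s[j]='a': π[28]=0 (border '')
j=29 s[j]='c': π[29]=0 (border '')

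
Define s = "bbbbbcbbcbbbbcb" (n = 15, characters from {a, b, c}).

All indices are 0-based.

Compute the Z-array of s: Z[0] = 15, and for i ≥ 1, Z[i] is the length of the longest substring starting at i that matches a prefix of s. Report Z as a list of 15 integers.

Z[0]=15
i=1: outside box; Z[1]=4 extend→box=[1,5)
i=2: min(r-i=3, Z[1]=4)=3; Z[2]=3
i=3: min(r-i=2, Z[2]=3)=2; Z[3]=2
i=4: min(r-i=1, Z[3]=2)=1; Z[4]=1
i=5: outside box; Z[5]=0
i=6: outside box; Z[6]=2 extend→box=[6,8)
i=7: min(r-i=1, Z[1]=4)=1; Z[7]=1
i=8: outside box; Z[8]=0
i=9: outside box; Z[9]=4 extend→box=[9,13)
i=10: min(r-i=3, Z[1]=4)=3; Z[10]=3
i=11: min(r-i=2, Z[2]=3)=2; Z[11]=2
i=12: min(r-i=1, Z[3]=2)=1; Z[12]=1
i=13: outside box; Z[13]=0
i=14: outside box; Z[14]=1 extend→box=[14,15)

[15, 4, 3, 2, 1, 0, 2, 1, 0, 4, 3, 2, 1, 0, 1]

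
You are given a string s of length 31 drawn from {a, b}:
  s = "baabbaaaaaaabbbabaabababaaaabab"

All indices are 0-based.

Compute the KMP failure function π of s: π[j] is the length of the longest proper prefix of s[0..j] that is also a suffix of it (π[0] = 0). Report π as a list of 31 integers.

[0, 0, 0, 1, 1, 2, 3, 0, 0, 0, 0, 0, 1, 1, 1, 2, 1, 2, 3, 4, 2, 1, 2, 1, 2, 3, 0, 0, 1, 2, 1]

π[0] = 0
j=1 s[j]='a': π[1]=0 (border '')
j=2 s[j]='a': π[2]=0 (border '')
j=3 s[j]='b': π[3]=1 (border 'b')
j=4 s[j]='b': k: 1→0; π[4]=1 (border 'b')
j=5 s[j]='a': π[5]=2 (border 'ba')
j=6 s[j]='a': π[6]=3 (border 'baa')
j=7 s[j]='a': k: 3→0; π[7]=0 (border '')
j=8 s[j]='a': π[8]=0 (border '')
j=9 s[j]='a': π[9]=0 (border '')
j=10 s[j]='a': π[10]=0 (border '')
j=11 s[j]='a': π[11]=0 (border '')
j=12 s[j]='b': π[12]=1 (border 'b')
j=13 s[j]='b': k: 1→0; π[13]=1 (border 'b')
j=14 s[j]='b': k: 1→0; π[14]=1 (border 'b')
j=15 s[j]='a': π[15]=2 (border 'ba')
j=16 s[j]='b': k: 2→0; π[16]=1 (border 'b')
j=17 s[j]='a': π[17]=2 (border 'ba')
j=18 s[j]='a': π[18]=3 (border 'baa')
j=19 s[j]='b': π[19]=4 (border 'baab')
j=20 s[j]='a': k: 4→1; π[20]=2 (border 'ba')
j=21 s[j]='b': k: 2→0; π[21]=1 (border 'b')
j=22 s[j]='a': π[22]=2 (border 'ba')
j=23 s[j]='b': k: 2→0; π[23]=1 (border 'b')
j=24 s[j]='a': π[24]=2 (border 'ba')
j=25 s[j]='a': π[25]=3 (border 'baa')
j=26 s[j]='a': k: 3→0; π[26]=0 (border '')
j=27 s[j]='a': π[27]=0 (border '')
j=28 s[j]='b': π[28]=1 (border 'b')
j=29 s[j]='a': π[29]=2 (border 'ba')
j=30 s[j]='b': k: 2→0; π[30]=1 (border 'b')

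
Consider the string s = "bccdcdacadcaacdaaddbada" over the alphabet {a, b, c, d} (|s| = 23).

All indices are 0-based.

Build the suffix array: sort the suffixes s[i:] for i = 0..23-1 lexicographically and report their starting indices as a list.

rank→(start, suffix):
  0 → (22, 'a')
  1 → (11, 'aacdaaddbada')
  2 → (15, 'aaddbada')
  3 → (6, 'acadcaacdaaddbada')
  4 → (12, 'acdaaddbada')
  5 → (20, 'ada')
  6 → (8, 'adcaacdaaddbada')
  7 → (16, 'addbada')
  8 → (19, 'bada')
  9 → (0, 'bccdcdacadcaacdaaddbada')
  10 → (10, 'caacdaaddbada')
  11 → (7, 'cadcaacdaaddbada')
  12 → (1, 'ccdcdacadcaacdaaddbada')
  13 → (13, 'cdaaddbada')
  14 → (4, 'cdacadcaacdaaddbada')
  15 → (2, 'cdcdacadcaacdaaddbada')
  16 → (21, 'da')
  17 → (14, 'daaddbada')
  18 → (5, 'dacadcaacdaaddbada')
  19 → (18, 'dbada')
  20 → (9, 'dcaacdaaddbada')
  21 → (3, 'dcdacadcaacdaaddbada')
  22 → (17, 'ddbada')

[22, 11, 15, 6, 12, 20, 8, 16, 19, 0, 10, 7, 1, 13, 4, 2, 21, 14, 5, 18, 9, 3, 17]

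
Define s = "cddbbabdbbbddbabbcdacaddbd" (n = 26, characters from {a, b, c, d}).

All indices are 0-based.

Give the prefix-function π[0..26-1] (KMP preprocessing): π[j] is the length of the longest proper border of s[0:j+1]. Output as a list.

[0, 0, 0, 0, 0, 0, 0, 0, 0, 0, 0, 0, 0, 0, 0, 0, 0, 1, 2, 0, 1, 0, 0, 0, 0, 0]

π[0] = 0
j=1 s[j]='d': π[1]=0 (border '')
j=2 s[j]='d': π[2]=0 (border '')
j=3 s[j]='b': π[3]=0 (border '')
j=4 s[j]='b': π[4]=0 (border '')
j=5 s[j]='a': π[5]=0 (border '')
j=6 s[j]='b': π[6]=0 (border '')
j=7 s[j]='d': π[7]=0 (border '')
j=8 s[j]='b': π[8]=0 (border '')
j=9 s[j]='b': π[9]=0 (border '')
j=10 s[j]='b': π[10]=0 (border '')
j=11 s[j]='d': π[11]=0 (border '')
j=12 s[j]='d': π[12]=0 (border '')
j=13 s[j]='b': π[13]=0 (border '')
j=14 s[j]='a': π[14]=0 (border '')
j=15 s[j]='b': π[15]=0 (border '')
j=16 s[j]='b': π[16]=0 (border '')
j=17 s[j]='c': π[17]=1 (border 'c')
j=18 s[j]='d': π[18]=2 (border 'cd')
j=19 s[j]='a': k: 2→0; π[19]=0 (border '')
j=20 s[j]='c': π[20]=1 (border 'c')
j=21 s[j]='a': k: 1→0; π[21]=0 (border '')
j=22 s[j]='d': π[22]=0 (border '')
j=23 s[j]='d': π[23]=0 (border '')
j=24 s[j]='b': π[24]=0 (border '')
j=25 s[j]='d': π[25]=0 (border '')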